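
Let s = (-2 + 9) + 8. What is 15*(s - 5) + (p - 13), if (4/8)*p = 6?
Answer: 149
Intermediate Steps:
p = 12 (p = 2*6 = 12)
s = 15 (s = 7 + 8 = 15)
15*(s - 5) + (p - 13) = 15*(15 - 5) + (12 - 13) = 15*10 - 1 = 150 - 1 = 149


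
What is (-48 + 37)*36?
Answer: -396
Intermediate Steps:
(-48 + 37)*36 = -11*36 = -396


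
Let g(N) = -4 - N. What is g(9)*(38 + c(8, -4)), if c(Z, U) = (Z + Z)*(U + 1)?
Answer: 130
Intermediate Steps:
c(Z, U) = 2*Z*(1 + U) (c(Z, U) = (2*Z)*(1 + U) = 2*Z*(1 + U))
g(9)*(38 + c(8, -4)) = (-4 - 1*9)*(38 + 2*8*(1 - 4)) = (-4 - 9)*(38 + 2*8*(-3)) = -13*(38 - 48) = -13*(-10) = 130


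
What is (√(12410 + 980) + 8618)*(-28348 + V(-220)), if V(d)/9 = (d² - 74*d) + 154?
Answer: 4784351644 + 555158*√13390 ≈ 4.8486e+9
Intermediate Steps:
V(d) = 1386 - 666*d + 9*d² (V(d) = 9*((d² - 74*d) + 154) = 9*(154 + d² - 74*d) = 1386 - 666*d + 9*d²)
(√(12410 + 980) + 8618)*(-28348 + V(-220)) = (√(12410 + 980) + 8618)*(-28348 + (1386 - 666*(-220) + 9*(-220)²)) = (√13390 + 8618)*(-28348 + (1386 + 146520 + 9*48400)) = (8618 + √13390)*(-28348 + (1386 + 146520 + 435600)) = (8618 + √13390)*(-28348 + 583506) = (8618 + √13390)*555158 = 4784351644 + 555158*√13390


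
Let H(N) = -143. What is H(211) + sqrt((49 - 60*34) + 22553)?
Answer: -143 + sqrt(20562) ≈ 0.39456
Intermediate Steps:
H(211) + sqrt((49 - 60*34) + 22553) = -143 + sqrt((49 - 60*34) + 22553) = -143 + sqrt((49 - 2040) + 22553) = -143 + sqrt(-1991 + 22553) = -143 + sqrt(20562)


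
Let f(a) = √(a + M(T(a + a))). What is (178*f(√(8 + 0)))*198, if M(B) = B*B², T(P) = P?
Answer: 35244*2^(¾)*√65 ≈ 4.7788e+5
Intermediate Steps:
M(B) = B³
f(a) = √(a + 8*a³) (f(a) = √(a + (a + a)³) = √(a + (2*a)³) = √(a + 8*a³))
(178*f(√(8 + 0)))*198 = (178*√(√(8 + 0) + 8*(√(8 + 0))³))*198 = (178*√(√8 + 8*(√8)³))*198 = (178*√(2*√2 + 8*(2*√2)³))*198 = (178*√(2*√2 + 8*(16*√2)))*198 = (178*√(2*√2 + 128*√2))*198 = (178*√(130*√2))*198 = (178*(2^(¾)*√65))*198 = (178*2^(¾)*√65)*198 = 35244*2^(¾)*√65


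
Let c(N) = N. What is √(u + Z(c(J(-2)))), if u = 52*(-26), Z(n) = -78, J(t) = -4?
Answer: I*√1430 ≈ 37.815*I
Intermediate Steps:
u = -1352
√(u + Z(c(J(-2)))) = √(-1352 - 78) = √(-1430) = I*√1430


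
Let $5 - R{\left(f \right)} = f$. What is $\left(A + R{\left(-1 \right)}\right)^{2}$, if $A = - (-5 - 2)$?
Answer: $169$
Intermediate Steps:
$R{\left(f \right)} = 5 - f$
$A = 7$ ($A = \left(-1\right) \left(-7\right) = 7$)
$\left(A + R{\left(-1 \right)}\right)^{2} = \left(7 + \left(5 - -1\right)\right)^{2} = \left(7 + \left(5 + 1\right)\right)^{2} = \left(7 + 6\right)^{2} = 13^{2} = 169$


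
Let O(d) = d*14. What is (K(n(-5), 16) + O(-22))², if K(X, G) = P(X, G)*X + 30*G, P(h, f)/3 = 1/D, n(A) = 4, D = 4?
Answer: 30625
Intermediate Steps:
P(h, f) = ¾ (P(h, f) = 3/4 = 3*(¼) = ¾)
O(d) = 14*d
K(X, G) = 30*G + 3*X/4 (K(X, G) = 3*X/4 + 30*G = 30*G + 3*X/4)
(K(n(-5), 16) + O(-22))² = ((30*16 + (¾)*4) + 14*(-22))² = ((480 + 3) - 308)² = (483 - 308)² = 175² = 30625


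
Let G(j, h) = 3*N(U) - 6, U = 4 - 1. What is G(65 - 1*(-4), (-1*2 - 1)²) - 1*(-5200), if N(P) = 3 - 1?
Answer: 5200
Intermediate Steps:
U = 3
N(P) = 2
G(j, h) = 0 (G(j, h) = 3*2 - 6 = 6 - 6 = 0)
G(65 - 1*(-4), (-1*2 - 1)²) - 1*(-5200) = 0 - 1*(-5200) = 0 + 5200 = 5200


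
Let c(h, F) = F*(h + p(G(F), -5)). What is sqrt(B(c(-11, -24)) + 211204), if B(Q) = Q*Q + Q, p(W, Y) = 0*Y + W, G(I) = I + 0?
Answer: 2*sqrt(229411) ≈ 957.94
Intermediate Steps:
G(I) = I
p(W, Y) = W (p(W, Y) = 0 + W = W)
c(h, F) = F*(F + h) (c(h, F) = F*(h + F) = F*(F + h))
B(Q) = Q + Q**2 (B(Q) = Q**2 + Q = Q + Q**2)
sqrt(B(c(-11, -24)) + 211204) = sqrt((-24*(-24 - 11))*(1 - 24*(-24 - 11)) + 211204) = sqrt((-24*(-35))*(1 - 24*(-35)) + 211204) = sqrt(840*(1 + 840) + 211204) = sqrt(840*841 + 211204) = sqrt(706440 + 211204) = sqrt(917644) = 2*sqrt(229411)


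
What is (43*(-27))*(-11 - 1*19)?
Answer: 34830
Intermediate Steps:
(43*(-27))*(-11 - 1*19) = -1161*(-11 - 19) = -1161*(-30) = 34830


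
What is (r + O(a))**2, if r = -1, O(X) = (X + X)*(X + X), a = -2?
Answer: 225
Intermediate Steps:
O(X) = 4*X**2 (O(X) = (2*X)*(2*X) = 4*X**2)
(r + O(a))**2 = (-1 + 4*(-2)**2)**2 = (-1 + 4*4)**2 = (-1 + 16)**2 = 15**2 = 225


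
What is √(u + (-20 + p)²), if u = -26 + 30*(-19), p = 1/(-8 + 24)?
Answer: I*√50815/16 ≈ 14.089*I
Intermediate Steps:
p = 1/16 ≈ 0.062500
u = -596 (u = -26 - 570 = -596)
√(u + (-20 + p)²) = √(-596 + (-20 + 1/16)²) = √(-596 + (-319/16)²) = √(-596 + 101761/256) = √(-50815/256) = I*√50815/16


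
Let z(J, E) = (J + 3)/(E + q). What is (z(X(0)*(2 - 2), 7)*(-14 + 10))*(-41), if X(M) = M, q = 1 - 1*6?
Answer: 246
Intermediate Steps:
q = -5 (q = 1 - 6 = -5)
z(J, E) = (3 + J)/(-5 + E) (z(J, E) = (J + 3)/(E - 5) = (3 + J)/(-5 + E))
(z(X(0)*(2 - 2), 7)*(-14 + 10))*(-41) = (((3 + 0*(2 - 2))/(-5 + 7))*(-14 + 10))*(-41) = (((3 + 0*0)/2)*(-4))*(-41) = (((3 + 0)/2)*(-4))*(-41) = (((½)*3)*(-4))*(-41) = ((3/2)*(-4))*(-41) = -6*(-41) = 246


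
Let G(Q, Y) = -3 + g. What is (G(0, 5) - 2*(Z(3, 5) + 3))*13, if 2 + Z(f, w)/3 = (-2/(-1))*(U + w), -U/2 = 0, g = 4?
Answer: -689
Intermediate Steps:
U = 0 (U = -2*0 = 0)
G(Q, Y) = 1 (G(Q, Y) = -3 + 4 = 1)
Z(f, w) = -6 + 6*w (Z(f, w) = -6 + 3*((-2/(-1))*(0 + w)) = -6 + 3*((-2*(-1))*w) = -6 + 3*(2*w) = -6 + 6*w)
(G(0, 5) - 2*(Z(3, 5) + 3))*13 = (1 - 2*((-6 + 6*5) + 3))*13 = (1 - 2*((-6 + 30) + 3))*13 = (1 - 2*(24 + 3))*13 = (1 - 2*27)*13 = (1 - 54)*13 = -53*13 = -689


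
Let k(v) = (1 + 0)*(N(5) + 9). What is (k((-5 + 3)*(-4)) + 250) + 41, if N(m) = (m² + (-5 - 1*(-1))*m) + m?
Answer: 310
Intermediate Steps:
N(m) = m² - 3*m (N(m) = (m² + (-5 + 1)*m) + m = (m² - 4*m) + m = m² - 3*m)
k(v) = 19 (k(v) = (1 + 0)*(5*(-3 + 5) + 9) = 1*(5*2 + 9) = 1*(10 + 9) = 1*19 = 19)
(k((-5 + 3)*(-4)) + 250) + 41 = (19 + 250) + 41 = 269 + 41 = 310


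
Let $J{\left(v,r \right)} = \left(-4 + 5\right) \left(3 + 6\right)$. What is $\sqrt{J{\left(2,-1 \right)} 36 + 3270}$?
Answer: $\sqrt{3594} \approx 59.95$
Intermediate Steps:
$J{\left(v,r \right)} = 9$ ($J{\left(v,r \right)} = 1 \cdot 9 = 9$)
$\sqrt{J{\left(2,-1 \right)} 36 + 3270} = \sqrt{9 \cdot 36 + 3270} = \sqrt{324 + 3270} = \sqrt{3594}$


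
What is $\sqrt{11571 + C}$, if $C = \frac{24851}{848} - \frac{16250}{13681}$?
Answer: $\frac{\sqrt{97573607263023647}}{2900372} \approx 107.7$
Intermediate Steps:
$C = \frac{326206531}{11601488}$ ($C = 24851 \cdot \frac{1}{848} - \frac{16250}{13681} = \frac{24851}{848} - \frac{16250}{13681} = \frac{326206531}{11601488} \approx 28.118$)
$\sqrt{11571 + C} = \sqrt{11571 + \frac{326206531}{11601488}} = \sqrt{\frac{134567024179}{11601488}} = \frac{\sqrt{97573607263023647}}{2900372}$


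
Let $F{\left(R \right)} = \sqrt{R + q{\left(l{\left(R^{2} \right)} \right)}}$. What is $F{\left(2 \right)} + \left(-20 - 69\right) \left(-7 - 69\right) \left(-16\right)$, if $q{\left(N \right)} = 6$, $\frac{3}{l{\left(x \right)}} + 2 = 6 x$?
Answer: $-108224 + 2 \sqrt{2} \approx -1.0822 \cdot 10^{5}$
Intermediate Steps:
$l{\left(x \right)} = \frac{3}{-2 + 6 x}$
$F{\left(R \right)} = \sqrt{6 + R}$ ($F{\left(R \right)} = \sqrt{R + 6} = \sqrt{6 + R}$)
$F{\left(2 \right)} + \left(-20 - 69\right) \left(-7 - 69\right) \left(-16\right) = \sqrt{6 + 2} + \left(-20 - 69\right) \left(-7 - 69\right) \left(-16\right) = \sqrt{8} + \left(-89\right) \left(-76\right) \left(-16\right) = 2 \sqrt{2} + 6764 \left(-16\right) = 2 \sqrt{2} - 108224 = -108224 + 2 \sqrt{2}$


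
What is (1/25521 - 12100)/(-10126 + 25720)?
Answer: -308804099/397974474 ≈ -0.77594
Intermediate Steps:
(1/25521 - 12100)/(-10126 + 25720) = (1/25521 - 12100)/15594 = -308804099/25521*1/15594 = -308804099/397974474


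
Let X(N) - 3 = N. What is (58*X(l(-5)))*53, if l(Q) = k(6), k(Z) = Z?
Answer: 27666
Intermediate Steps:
l(Q) = 6
X(N) = 3 + N
(58*X(l(-5)))*53 = (58*(3 + 6))*53 = (58*9)*53 = 522*53 = 27666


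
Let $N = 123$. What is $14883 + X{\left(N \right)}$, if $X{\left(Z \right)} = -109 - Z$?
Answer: $14651$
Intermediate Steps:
$14883 + X{\left(N \right)} = 14883 - 232 = 14651$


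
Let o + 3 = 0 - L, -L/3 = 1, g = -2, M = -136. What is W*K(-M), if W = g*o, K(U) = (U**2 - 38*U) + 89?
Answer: 0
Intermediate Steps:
L = -3 (L = -3*1 = -3)
o = 0 (o = -3 + (0 - 1*(-3)) = -3 + (0 + 3) = -3 + 3 = 0)
K(U) = 89 + U**2 - 38*U
W = 0 (W = -2*0 = 0)
W*K(-M) = 0*(89 + (-1*(-136))**2 - (-38)*(-136)) = 0*(89 + 136**2 - 38*136) = 0*(89 + 18496 - 5168) = 0*13417 = 0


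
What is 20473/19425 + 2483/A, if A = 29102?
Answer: 644037521/565306350 ≈ 1.1393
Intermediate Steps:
20473/19425 + 2483/A = 20473/19425 + 2483/29102 = 644037521/565306350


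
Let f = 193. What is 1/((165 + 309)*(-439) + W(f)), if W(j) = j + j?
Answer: -1/207700 ≈ -4.8146e-6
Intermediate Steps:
W(j) = 2*j
1/((165 + 309)*(-439) + W(f)) = 1/((165 + 309)*(-439) + 2*193) = 1/(474*(-439) + 386) = 1/(-208086 + 386) = 1/(-207700) = -1/207700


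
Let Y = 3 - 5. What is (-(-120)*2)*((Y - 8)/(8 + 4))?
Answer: -200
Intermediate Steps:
Y = -2
(-(-120)*2)*((Y - 8)/(8 + 4)) = (-(-120)*2)*((-2 - 8)/(8 + 4)) = (-24*(-10))*(-10/12) = 240*(-10*1/12) = 240*(-⅚) = -200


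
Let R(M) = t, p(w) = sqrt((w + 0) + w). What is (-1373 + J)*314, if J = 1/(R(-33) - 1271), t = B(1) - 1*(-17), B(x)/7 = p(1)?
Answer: -338952193376/786209 - 1099*sqrt(2)/786209 ≈ -4.3112e+5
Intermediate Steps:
p(w) = sqrt(2)*sqrt(w) (p(w) = sqrt(w + w) = sqrt(2*w) = sqrt(2)*sqrt(w))
B(x) = 7*sqrt(2) (B(x) = 7*(sqrt(2)*sqrt(1)) = 7*(sqrt(2)*1) = 7*sqrt(2))
t = 17 + 7*sqrt(2) (t = 7*sqrt(2) - 1*(-17) = 7*sqrt(2) + 17 = 17 + 7*sqrt(2) ≈ 26.900)
R(M) = 17 + 7*sqrt(2)
J = 1/(-1254 + 7*sqrt(2)) (J = 1/((17 + 7*sqrt(2)) - 1271) = 1/(-1254 + 7*sqrt(2)) ≈ -0.00080379)
(-1373 + J)*314 = (-1373 + (-627/786209 - 7*sqrt(2)/1572418))*314 = (-1079465584/786209 - 7*sqrt(2)/1572418)*314 = -338952193376/786209 - 1099*sqrt(2)/786209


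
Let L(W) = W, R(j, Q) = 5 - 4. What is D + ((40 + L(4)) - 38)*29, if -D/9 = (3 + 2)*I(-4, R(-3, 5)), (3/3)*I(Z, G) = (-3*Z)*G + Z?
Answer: -186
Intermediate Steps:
R(j, Q) = 1
I(Z, G) = Z - 3*G*Z (I(Z, G) = (-3*Z)*G + Z = -3*G*Z + Z = Z - 3*G*Z)
D = -360 (D = -9*(3 + 2)*(-4*(1 - 3*1)) = -45*(-4*(1 - 3)) = -45*(-4*(-2)) = -45*8 = -9*40 = -360)
D + ((40 + L(4)) - 38)*29 = -360 + ((40 + 4) - 38)*29 = -360 + (44 - 38)*29 = -360 + 6*29 = -360 + 174 = -186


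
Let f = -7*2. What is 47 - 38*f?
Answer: 579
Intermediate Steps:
f = -14
47 - 38*f = 47 - 38*(-14) = 47 + 532 = 579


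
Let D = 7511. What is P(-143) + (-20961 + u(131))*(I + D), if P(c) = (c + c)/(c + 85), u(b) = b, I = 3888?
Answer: -6885793787/29 ≈ -2.3744e+8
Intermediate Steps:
P(c) = 2*c/(85 + c) (P(c) = (2*c)/(85 + c) = 2*c/(85 + c))
P(-143) + (-20961 + u(131))*(I + D) = 2*(-143)/(85 - 143) + (-20961 + 131)*(3888 + 7511) = 2*(-143)/(-58) - 20830*11399 = 2*(-143)*(-1/58) - 237441170 = 143/29 - 237441170 = -6885793787/29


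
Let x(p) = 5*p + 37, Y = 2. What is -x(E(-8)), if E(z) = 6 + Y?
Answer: -77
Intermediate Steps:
E(z) = 8 (E(z) = 6 + 2 = 8)
x(p) = 37 + 5*p
-x(E(-8)) = -(37 + 5*8) = -(37 + 40) = -1*77 = -77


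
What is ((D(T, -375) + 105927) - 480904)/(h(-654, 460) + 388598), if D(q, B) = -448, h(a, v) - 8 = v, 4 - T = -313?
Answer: -375425/389066 ≈ -0.96494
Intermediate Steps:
T = 317 (T = 4 - 1*(-313) = 4 + 313 = 317)
h(a, v) = 8 + v
((D(T, -375) + 105927) - 480904)/(h(-654, 460) + 388598) = ((-448 + 105927) - 480904)/((8 + 460) + 388598) = (105479 - 480904)/(468 + 388598) = -375425/389066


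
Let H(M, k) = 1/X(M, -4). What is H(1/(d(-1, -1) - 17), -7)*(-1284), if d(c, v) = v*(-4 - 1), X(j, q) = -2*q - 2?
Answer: -214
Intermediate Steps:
X(j, q) = -2 - 2*q
d(c, v) = -5*v (d(c, v) = v*(-5) = -5*v)
H(M, k) = ⅙ (H(M, k) = 1/(-2 - 2*(-4)) = 1/(-2 + 8) = 1/6 = ⅙)
H(1/(d(-1, -1) - 17), -7)*(-1284) = (⅙)*(-1284) = -214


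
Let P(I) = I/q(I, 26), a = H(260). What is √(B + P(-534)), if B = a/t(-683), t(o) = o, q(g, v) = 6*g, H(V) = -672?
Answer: √19322070/4098 ≈ 1.0726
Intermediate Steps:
a = -672
P(I) = ⅙ (P(I) = I/((6*I)) = I*(1/(6*I)) = ⅙)
B = 672/683 (B = -672/(-683) = -672*(-1/683) = 672/683 ≈ 0.98389)
√(B + P(-534)) = √(672/683 + ⅙) = √(4715/4098) = √19322070/4098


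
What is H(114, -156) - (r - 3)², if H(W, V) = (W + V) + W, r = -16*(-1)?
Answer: -97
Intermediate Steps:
r = 16
H(W, V) = V + 2*W (H(W, V) = (V + W) + W = V + 2*W)
H(114, -156) - (r - 3)² = (-156 + 2*114) - (16 - 3)² = (-156 + 228) - 1*13² = 72 - 1*169 = 72 - 169 = -97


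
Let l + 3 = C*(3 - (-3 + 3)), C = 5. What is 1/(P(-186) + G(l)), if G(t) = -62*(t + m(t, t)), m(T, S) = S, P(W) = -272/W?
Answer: -93/138248 ≈ -0.00067270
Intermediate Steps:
l = 12 (l = -3 + 5*(3 - (-3 + 3)) = -3 + 5*(3 - 1*0) = -3 + 5*(3 + 0) = -3 + 5*3 = -3 + 15 = 12)
G(t) = -124*t (G(t) = -62*(t + t) = -124*t)
1/(P(-186) + G(l)) = 1/(-272/(-186) - 124*12) = 1/(-272*(-1/186) - 1488) = 1/(136/93 - 1488) = 1/(-138248/93) = -93/138248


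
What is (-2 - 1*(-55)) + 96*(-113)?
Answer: -10795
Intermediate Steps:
(-2 - 1*(-55)) + 96*(-113) = (-2 + 55) - 10848 = 53 - 10848 = -10795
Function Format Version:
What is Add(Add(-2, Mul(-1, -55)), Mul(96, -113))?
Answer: -10795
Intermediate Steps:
Add(Add(-2, Mul(-1, -55)), Mul(96, -113)) = Add(Add(-2, 55), -10848) = Add(53, -10848) = -10795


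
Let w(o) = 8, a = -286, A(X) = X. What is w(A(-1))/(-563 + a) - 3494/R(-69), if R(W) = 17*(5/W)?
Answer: 204681334/72165 ≈ 2836.3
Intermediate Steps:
R(W) = 85/W
w(A(-1))/(-563 + a) - 3494/R(-69) = 8/(-563 - 286) - 3494/(85/(-69)) = 8/(-849) - 3494/(85*(-1/69)) = 8*(-1/849) - 3494/(-85/69) = -8/849 - 3494*(-69/85) = -8/849 + 241086/85 = 204681334/72165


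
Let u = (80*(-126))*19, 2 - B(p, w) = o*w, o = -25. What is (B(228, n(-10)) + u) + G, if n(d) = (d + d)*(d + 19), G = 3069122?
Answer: 2873104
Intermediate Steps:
n(d) = 2*d*(19 + d) (n(d) = (2*d)*(19 + d) = 2*d*(19 + d))
B(p, w) = 2 + 25*w (B(p, w) = 2 - (-25)*w = 2 + 25*w)
u = -191520 (u = -10080*19 = -191520)
(B(228, n(-10)) + u) + G = ((2 + 25*(2*(-10)*(19 - 10))) - 191520) + 3069122 = ((2 + 25*(2*(-10)*9)) - 191520) + 3069122 = ((2 + 25*(-180)) - 191520) + 3069122 = ((2 - 4500) - 191520) + 3069122 = (-4498 - 191520) + 3069122 = -196018 + 3069122 = 2873104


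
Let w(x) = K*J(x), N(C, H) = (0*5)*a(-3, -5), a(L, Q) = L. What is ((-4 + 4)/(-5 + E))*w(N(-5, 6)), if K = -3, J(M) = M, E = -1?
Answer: 0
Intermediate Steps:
N(C, H) = 0 (N(C, H) = (0*5)*(-3) = 0*(-3) = 0)
w(x) = -3*x
((-4 + 4)/(-5 + E))*w(N(-5, 6)) = ((-4 + 4)/(-5 - 1))*(-3*0) = (0/(-6))*0 = (0*(-1/6))*0 = 0*0 = 0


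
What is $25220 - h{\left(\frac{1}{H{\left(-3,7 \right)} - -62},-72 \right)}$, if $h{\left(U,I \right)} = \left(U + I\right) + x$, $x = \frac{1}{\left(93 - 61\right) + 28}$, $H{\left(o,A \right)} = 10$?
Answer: $\frac{9105109}{360} \approx 25292.0$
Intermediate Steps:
$x = \frac{1}{60}$ ($x = \frac{1}{32 + 28} = \frac{1}{60} \approx 0.016667$)
$h{\left(U,I \right)} = \frac{1}{60} + I + U$ ($h{\left(U,I \right)} = \left(U + I\right) + \frac{1}{60} = \left(I + U\right) + \frac{1}{60} = \frac{1}{60} + I + U$)
$25220 - h{\left(\frac{1}{H{\left(-3,7 \right)} - -62},-72 \right)} = 25220 - \left(\frac{1}{60} - 72 + \frac{1}{10 - -62}\right) = 25220 - \left(\frac{1}{60} - 72 + \frac{1}{10 + 62}\right) = 25220 - \left(\frac{1}{60} - 72 + \frac{1}{72}\right) = 25220 - - \frac{25909}{360} = 25220 + \frac{25909}{360} = \frac{9105109}{360}$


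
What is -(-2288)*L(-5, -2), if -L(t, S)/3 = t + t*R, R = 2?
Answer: 102960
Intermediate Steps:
L(t, S) = -9*t (L(t, S) = -3*(t + t*2) = -3*(t + 2*t) = -9*t)
-(-2288)*L(-5, -2) = -(-2288)*(-9*(-5)) = -(-2288)*45 = -2288*(-45) = 102960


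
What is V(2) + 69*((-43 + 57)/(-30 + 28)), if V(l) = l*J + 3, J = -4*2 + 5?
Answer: -486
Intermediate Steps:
J = -3 (J = -8 + 5 = -3)
V(l) = 3 - 3*l (V(l) = l*(-3) + 3 = -3*l + 3 = 3 - 3*l)
V(2) + 69*((-43 + 57)/(-30 + 28)) = (3 - 3*2) + 69*((-43 + 57)/(-30 + 28)) = (3 - 6) + 69*(14/(-2)) = -3 + 69*(14*(-½)) = -3 + 69*(-7) = -3 - 483 = -486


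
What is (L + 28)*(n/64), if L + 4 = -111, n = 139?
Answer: -12093/64 ≈ -188.95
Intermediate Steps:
L = -115 (L = -4 - 111 = -115)
(L + 28)*(n/64) = (-115 + 28)*(139/64) = -12093/64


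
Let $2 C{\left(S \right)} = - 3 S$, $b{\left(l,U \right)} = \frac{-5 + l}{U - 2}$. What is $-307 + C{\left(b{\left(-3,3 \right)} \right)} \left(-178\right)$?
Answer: $-2443$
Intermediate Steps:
$b{\left(l,U \right)} = \frac{-5 + l}{-2 + U}$
$C{\left(S \right)} = - \frac{3 S}{2}$ ($C{\left(S \right)} = \frac{\left(-3\right) S}{2} = - \frac{3 S}{2}$)
$-307 + C{\left(b{\left(-3,3 \right)} \right)} \left(-178\right) = -307 + - \frac{3 \frac{-5 - 3}{-2 + 3}}{2} \left(-178\right) = -307 + - \frac{3 \cdot 1^{-1} \left(-8\right)}{2} \left(-178\right) = -307 + - \frac{3 \cdot 1 \left(-8\right)}{2} \left(-178\right) = -307 + \left(- \frac{3}{2}\right) \left(-8\right) \left(-178\right) = -307 + 12 \left(-178\right) = -307 - 2136 = -2443$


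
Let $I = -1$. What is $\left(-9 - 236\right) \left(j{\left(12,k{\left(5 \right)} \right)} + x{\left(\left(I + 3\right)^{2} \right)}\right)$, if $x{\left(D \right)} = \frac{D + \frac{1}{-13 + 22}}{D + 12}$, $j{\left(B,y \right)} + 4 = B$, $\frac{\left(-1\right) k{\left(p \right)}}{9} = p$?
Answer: $- \frac{291305}{144} \approx -2023.0$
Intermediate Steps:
$k{\left(p \right)} = - 9 p$
$j{\left(B,y \right)} = -4 + B$
$x{\left(D \right)} = \frac{\frac{1}{9} + D}{12 + D}$ ($x{\left(D \right)} = \frac{D + \frac{1}{9}}{12 + D} = \frac{\frac{1}{9} + D}{12 + D}$)
$\left(-9 - 236\right) \left(j{\left(12,k{\left(5 \right)} \right)} + x{\left(\left(I + 3\right)^{2} \right)}\right) = \left(-9 - 236\right) \left(\left(-4 + 12\right) + \frac{\frac{1}{9} + \left(-1 + 3\right)^{2}}{12 + \left(-1 + 3\right)^{2}}\right) = - 245 \left(8 + \frac{\frac{1}{9} + 2^{2}}{12 + 2^{2}}\right) = - 245 \left(8 + \frac{\frac{1}{9} + 4}{12 + 4}\right) = - 245 \left(8 + \frac{1}{16} \cdot \frac{37}{9}\right) = - 245 \left(8 + \frac{37}{144}\right) = \left(-245\right) \frac{1189}{144} = - \frac{291305}{144}$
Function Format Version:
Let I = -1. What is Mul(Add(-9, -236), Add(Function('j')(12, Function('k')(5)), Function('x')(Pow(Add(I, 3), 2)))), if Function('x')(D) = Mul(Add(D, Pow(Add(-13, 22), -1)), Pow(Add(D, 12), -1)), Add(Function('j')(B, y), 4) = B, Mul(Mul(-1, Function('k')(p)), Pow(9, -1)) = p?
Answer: Rational(-291305, 144) ≈ -2023.0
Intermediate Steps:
Function('k')(p) = Mul(-9, p)
Function('j')(B, y) = Add(-4, B)
Function('x')(D) = Mul(Pow(Add(12, D), -1), Add(Rational(1, 9), D)) (Function('x')(D) = Mul(Add(D, Pow(9, -1)), Pow(Add(12, D), -1)) = Mul(Add(D, Rational(1, 9)), Pow(Add(12, D), -1)) = Mul(Add(Rational(1, 9), D), Pow(Add(12, D), -1)) = Mul(Pow(Add(12, D), -1), Add(Rational(1, 9), D)))
Mul(Add(-9, -236), Add(Function('j')(12, Function('k')(5)), Function('x')(Pow(Add(I, 3), 2)))) = Mul(Add(-9, -236), Add(Add(-4, 12), Mul(Pow(Add(12, Pow(Add(-1, 3), 2)), -1), Add(Rational(1, 9), Pow(Add(-1, 3), 2))))) = Mul(-245, Add(8, Mul(Pow(Add(12, Pow(2, 2)), -1), Add(Rational(1, 9), Pow(2, 2))))) = Mul(-245, Add(8, Mul(Pow(Add(12, 4), -1), Add(Rational(1, 9), 4)))) = Mul(-245, Add(8, Mul(Pow(16, -1), Rational(37, 9)))) = Mul(-245, Add(8, Mul(Rational(1, 16), Rational(37, 9)))) = Mul(-245, Add(8, Rational(37, 144))) = Mul(-245, Rational(1189, 144)) = Rational(-291305, 144)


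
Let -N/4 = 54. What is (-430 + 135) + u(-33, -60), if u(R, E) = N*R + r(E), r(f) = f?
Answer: 6773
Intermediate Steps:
N = -216 (N = -4*54 = -216)
u(R, E) = E - 216*R (u(R, E) = -216*R + E = E - 216*R)
(-430 + 135) + u(-33, -60) = (-430 + 135) + (-60 - 216*(-33)) = -295 + (-60 + 7128) = -295 + 7068 = 6773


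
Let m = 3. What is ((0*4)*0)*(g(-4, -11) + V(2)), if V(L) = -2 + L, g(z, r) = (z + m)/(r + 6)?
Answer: 0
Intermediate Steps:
g(z, r) = (3 + z)/(6 + r) (g(z, r) = (z + 3)/(r + 6) = (3 + z)/(6 + r))
((0*4)*0)*(g(-4, -11) + V(2)) = ((0*4)*0)*((3 - 4)/(6 - 11) + (-2 + 2)) = (0*0)*(-1/(-5) + 0) = 0*(-⅕*(-1) + 0) = 0*(⅕ + 0) = 0*(⅕) = 0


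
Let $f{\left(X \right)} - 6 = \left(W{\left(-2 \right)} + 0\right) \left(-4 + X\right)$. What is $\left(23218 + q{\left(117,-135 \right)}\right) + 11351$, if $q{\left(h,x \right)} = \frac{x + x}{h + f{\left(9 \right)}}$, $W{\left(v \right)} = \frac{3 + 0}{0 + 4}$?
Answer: $\frac{5841801}{169} \approx 34567.0$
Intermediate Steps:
$W{\left(v \right)} = \frac{3}{4}$
$f{\left(X \right)} = 3 + \frac{3 X}{4}$ ($f{\left(X \right)} = 6 + \left(\frac{3}{4} + 0\right) \left(-4 + X\right) = 6 + \frac{3 \left(-4 + X\right)}{4} = 6 + \left(-3 + \frac{3 X}{4}\right) = 3 + \frac{3 X}{4}$)
$q{\left(h,x \right)} = \frac{2 x}{\frac{39}{4} + h}$ ($q{\left(h,x \right)} = \frac{x + x}{h + \left(3 + \frac{3}{4} \cdot 9\right)} = \frac{2 x}{h + \left(3 + \frac{27}{4}\right)} = \frac{2 x}{h + \frac{39}{4}} = \frac{2 x}{\frac{39}{4} + h}$)
$\left(23218 + q{\left(117,-135 \right)}\right) + 11351 = \left(23218 + 8 \left(-135\right) \frac{1}{39 + 4 \cdot 117}\right) + 11351 = \left(23218 + 8 \left(-135\right) \frac{1}{39 + 468}\right) + 11351 = \left(23218 + 8 \left(-135\right) \frac{1}{507}\right) + 11351 = \left(23218 - \frac{360}{169}\right) + 11351 = \frac{3923482}{169} + 11351 = \frac{5841801}{169}$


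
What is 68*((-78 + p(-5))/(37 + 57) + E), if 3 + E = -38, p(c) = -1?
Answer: -133722/47 ≈ -2845.1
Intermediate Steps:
E = -41 (E = -3 - 38 = -41)
68*((-78 + p(-5))/(37 + 57) + E) = 68*((-78 - 1)/(37 + 57) - 41) = 68*(-79/94 - 41) = 68*(-3933/94) = -133722/47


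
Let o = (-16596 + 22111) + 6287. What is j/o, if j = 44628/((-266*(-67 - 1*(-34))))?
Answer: 3719/8633163 ≈ 0.00043078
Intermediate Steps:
j = 7438/1463 (j = 44628/((-266*(-67 + 34))) = 44628/((-266*(-33))) = 44628/8778 = 44628*(1/8778) = 7438/1463 ≈ 5.0841)
o = 11802 (o = 5515 + 6287 = 11802)
j/o = (7438/1463)/11802 = (7438/1463)*(1/11802) = 3719/8633163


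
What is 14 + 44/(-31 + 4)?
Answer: 334/27 ≈ 12.370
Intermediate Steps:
14 + 44/(-31 + 4) = 14 + 44/(-27) = 14 + 44*(-1/27) = 14 - 44/27 = 334/27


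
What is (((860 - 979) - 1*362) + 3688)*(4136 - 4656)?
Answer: -1667640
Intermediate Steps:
(((860 - 979) - 1*362) + 3688)*(4136 - 4656) = ((-119 - 362) + 3688)*(-520) = (-481 + 3688)*(-520) = 3207*(-520) = -1667640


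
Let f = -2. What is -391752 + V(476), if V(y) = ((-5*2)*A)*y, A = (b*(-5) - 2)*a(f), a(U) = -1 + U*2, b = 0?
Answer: -439352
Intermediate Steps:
a(U) = -1 + 2*U
A = 10 (A = (0*(-5) - 2)*(-1 + 2*(-2)) = (0 - 2)*(-1 - 4) = -2*(-5) = 10)
V(y) = -100*y (V(y) = (-5*2*10)*y = (-10*10)*y = -100*y)
-391752 + V(476) = -391752 - 100*476 = -391752 - 47600 = -439352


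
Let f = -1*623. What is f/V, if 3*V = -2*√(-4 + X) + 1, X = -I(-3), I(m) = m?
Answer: -1869/5 - 3738*I/5 ≈ -373.8 - 747.6*I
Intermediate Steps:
f = -623
X = 3 (X = -1*(-3) = 3)
V = ⅓ - 2*I/3 (V = (-2*√(-4 + 3) + 1)/3 = (-2*I + 1)/3 = (1 - 2*I)/3 = ⅓ - 2*I/3 ≈ 0.33333 - 0.66667*I)
f/V = -623*9*(⅓ + 2*I/3)/5 = -5607*(⅓ + 2*I/3)/5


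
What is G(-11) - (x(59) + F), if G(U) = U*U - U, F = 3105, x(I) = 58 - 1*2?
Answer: -3029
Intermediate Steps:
x(I) = 56 (x(I) = 58 - 2 = 56)
G(U) = U**2 - U
G(-11) - (x(59) + F) = -11*(-1 - 11) - (56 + 3105) = -11*(-12) - 1*3161 = 132 - 3161 = -3029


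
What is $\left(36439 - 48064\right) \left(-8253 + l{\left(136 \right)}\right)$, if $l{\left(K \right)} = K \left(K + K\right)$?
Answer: $-334090875$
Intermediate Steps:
$l{\left(K \right)} = 2 K^{2}$ ($l{\left(K \right)} = K 2 K = 2 K^{2}$)
$\left(36439 - 48064\right) \left(-8253 + l{\left(136 \right)}\right) = \left(36439 - 48064\right) \left(-8253 + 2 \cdot 136^{2}\right) = - 11625 \left(-8253 + 2 \cdot 18496\right) = - 11625 \left(-8253 + 36992\right) = \left(-11625\right) 28739 = -334090875$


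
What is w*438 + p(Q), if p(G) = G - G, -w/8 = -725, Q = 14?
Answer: 2540400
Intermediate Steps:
w = 5800 (w = -8*(-725) = 5800)
p(G) = 0
w*438 + p(Q) = 5800*438 + 0 = 2540400 + 0 = 2540400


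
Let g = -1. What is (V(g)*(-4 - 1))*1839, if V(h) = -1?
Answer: 9195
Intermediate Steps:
(V(g)*(-4 - 1))*1839 = -(-4 - 1)*1839 = -1*(-5)*1839 = 5*1839 = 9195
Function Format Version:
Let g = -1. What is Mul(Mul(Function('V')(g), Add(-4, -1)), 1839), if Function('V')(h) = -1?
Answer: 9195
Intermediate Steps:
Mul(Mul(Function('V')(g), Add(-4, -1)), 1839) = Mul(Mul(-1, Add(-4, -1)), 1839) = Mul(Mul(-1, -5), 1839) = Mul(5, 1839) = 9195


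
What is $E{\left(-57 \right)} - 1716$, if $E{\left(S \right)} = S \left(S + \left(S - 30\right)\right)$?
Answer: $6492$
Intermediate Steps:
$E{\left(S \right)} = S \left(-30 + 2 S\right)$ ($E{\left(S \right)} = S \left(S + \left(-30 + S\right)\right) = S \left(-30 + 2 S\right)$)
$E{\left(-57 \right)} - 1716 = 2 \left(-57\right) \left(-15 - 57\right) - 1716 = 2 \left(-57\right) \left(-72\right) - 1716 = 8208 - 1716 = 6492$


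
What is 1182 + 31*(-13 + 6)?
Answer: 965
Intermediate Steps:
1182 + 31*(-13 + 6) = 1182 + 31*(-7) = 1182 - 217 = 965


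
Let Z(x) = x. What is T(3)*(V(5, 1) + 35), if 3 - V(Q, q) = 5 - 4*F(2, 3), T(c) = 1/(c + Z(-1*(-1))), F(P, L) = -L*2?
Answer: 9/4 ≈ 2.2500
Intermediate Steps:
F(P, L) = -2*L
T(c) = 1/(1 + c) (T(c) = 1/(c - 1*(-1)) = 1/(c + 1) = 1/(1 + c))
V(Q, q) = -26 (V(Q, q) = 3 - (5 - (-8)*3) = 3 - (5 - 4*(-6)) = 3 - (5 + 24) = 3 - 1*29 = 3 - 29 = -26)
T(3)*(V(5, 1) + 35) = (-26 + 35)/(1 + 3) = 9/4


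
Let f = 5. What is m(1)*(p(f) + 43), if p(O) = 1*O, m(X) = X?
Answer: 48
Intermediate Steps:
p(O) = O
m(1)*(p(f) + 43) = 1*(5 + 43) = 1*48 = 48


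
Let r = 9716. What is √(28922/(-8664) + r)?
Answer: √126225753/114 ≈ 98.553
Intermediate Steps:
√(28922/(-8664) + r) = √(28922/(-8664) + 9716) = √(28922*(-1/8664) + 9716) = √(-14461/4332 + 9716) = √(42075251/4332) = √126225753/114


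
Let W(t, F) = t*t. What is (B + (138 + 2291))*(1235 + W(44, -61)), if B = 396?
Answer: 8958075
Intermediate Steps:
W(t, F) = t**2
(B + (138 + 2291))*(1235 + W(44, -61)) = (396 + (138 + 2291))*(1235 + 44**2) = (396 + 2429)*(1235 + 1936) = 2825*3171 = 8958075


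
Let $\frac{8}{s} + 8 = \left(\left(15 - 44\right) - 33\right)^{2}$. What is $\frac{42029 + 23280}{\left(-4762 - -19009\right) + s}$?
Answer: $\frac{62631331}{13662875} \approx 4.5841$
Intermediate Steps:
$s = \frac{2}{959}$ ($s = \frac{8}{-8 + \left(\left(15 - 44\right) - 33\right)^{2}} = \frac{8}{-8 + \left(-29 - 33\right)^{2}} = \frac{8}{-8 + \left(-62\right)^{2}} = \frac{8}{-8 + 3844} = \frac{8}{3836} = 8 \cdot \frac{1}{3836} = \frac{2}{959} \approx 0.0020855$)
$\frac{42029 + 23280}{\left(-4762 - -19009\right) + s} = \frac{42029 + 23280}{\left(-4762 - -19009\right) + \frac{2}{959}} = \frac{65309}{\left(-4762 + 19009\right) + \frac{2}{959}} = \frac{65309}{14247 + \frac{2}{959}} = \frac{65309}{\frac{13662875}{959}} = 65309 \cdot \frac{959}{13662875} = \frac{62631331}{13662875}$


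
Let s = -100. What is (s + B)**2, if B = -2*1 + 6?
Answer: 9216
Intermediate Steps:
B = 4 (B = -2 + 6 = 4)
(s + B)**2 = (-100 + 4)**2 = (-96)**2 = 9216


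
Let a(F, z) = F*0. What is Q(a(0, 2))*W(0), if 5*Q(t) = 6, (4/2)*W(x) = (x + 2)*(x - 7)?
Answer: -42/5 ≈ -8.4000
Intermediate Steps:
W(x) = (-7 + x)*(2 + x)/2 (W(x) = ((x + 2)*(x - 7))/2 = ((2 + x)*(-7 + x))/2 = ((-7 + x)*(2 + x))/2 = (-7 + x)*(2 + x)/2)
a(F, z) = 0
Q(t) = 6/5 (Q(t) = (⅕)*6 = 6/5)
Q(a(0, 2))*W(0) = 6*(-7 + (½)*0² - 5/2*0)/5 = 6*(-7 + (½)*0 + 0)/5 = 6*(-7 + 0 + 0)/5 = (6/5)*(-7) = -42/5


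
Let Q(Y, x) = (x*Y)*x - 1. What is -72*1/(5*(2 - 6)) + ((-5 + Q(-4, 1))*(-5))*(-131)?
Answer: -32732/5 ≈ -6546.4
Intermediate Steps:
Q(Y, x) = -1 + Y*x**2 (Q(Y, x) = (Y*x)*x - 1 = Y*x**2 - 1 = -1 + Y*x**2)
-72*1/(5*(2 - 6)) + ((-5 + Q(-4, 1))*(-5))*(-131) = -72*1/(5*(2 - 6)) + ((-5 + (-1 - 4*1**2))*(-5))*(-131) = -72/(5*(-4)) + ((-5 + (-1 - 4*1))*(-5))*(-131) = -72/(-20) + ((-5 + (-1 - 4))*(-5))*(-131) = -72*(-1/20) + ((-5 - 5)*(-5))*(-131) = 18/5 - 10*(-5)*(-131) = 18/5 + 50*(-131) = 18/5 - 6550 = -32732/5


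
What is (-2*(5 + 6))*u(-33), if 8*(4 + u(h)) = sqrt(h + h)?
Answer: 88 - 11*I*sqrt(66)/4 ≈ 88.0 - 22.341*I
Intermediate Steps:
u(h) = -4 + sqrt(2)*sqrt(h)/8 (u(h) = -4 + sqrt(h + h)/8 = -4 + sqrt(2*h)/8 = -4 + (sqrt(2)*sqrt(h))/8 = -4 + sqrt(2)*sqrt(h)/8)
(-2*(5 + 6))*u(-33) = (-2*(5 + 6))*(-4 + sqrt(2)*sqrt(-33)/8) = (-2*11)*(-4 + sqrt(2)*(I*sqrt(33))/8) = -22*(-4 + I*sqrt(66)/8) = 88 - 11*I*sqrt(66)/4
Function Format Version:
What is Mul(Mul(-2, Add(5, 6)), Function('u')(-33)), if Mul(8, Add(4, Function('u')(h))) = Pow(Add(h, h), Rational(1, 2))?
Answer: Add(88, Mul(Rational(-11, 4), I, Pow(66, Rational(1, 2)))) ≈ Add(88.000, Mul(-22.341, I))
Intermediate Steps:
Function('u')(h) = Add(-4, Mul(Rational(1, 8), Pow(2, Rational(1, 2)), Pow(h, Rational(1, 2)))) (Function('u')(h) = Add(-4, Mul(Rational(1, 8), Pow(Add(h, h), Rational(1, 2)))) = Add(-4, Mul(Rational(1, 8), Pow(Mul(2, h), Rational(1, 2)))) = Add(-4, Mul(Rational(1, 8), Mul(Pow(2, Rational(1, 2)), Pow(h, Rational(1, 2))))) = Add(-4, Mul(Rational(1, 8), Pow(2, Rational(1, 2)), Pow(h, Rational(1, 2)))))
Mul(Mul(-2, Add(5, 6)), Function('u')(-33)) = Mul(Mul(-2, Add(5, 6)), Add(-4, Mul(Rational(1, 8), Pow(2, Rational(1, 2)), Pow(-33, Rational(1, 2))))) = Mul(Mul(-2, 11), Add(-4, Mul(Rational(1, 8), Pow(2, Rational(1, 2)), Mul(I, Pow(33, Rational(1, 2)))))) = Mul(-22, Add(-4, Mul(Rational(1, 8), I, Pow(66, Rational(1, 2))))) = Add(88, Mul(Rational(-11, 4), I, Pow(66, Rational(1, 2))))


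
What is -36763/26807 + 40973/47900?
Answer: -662584489/1284055300 ≈ -0.51601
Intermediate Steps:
-36763/26807 + 40973/47900 = -662584489/1284055300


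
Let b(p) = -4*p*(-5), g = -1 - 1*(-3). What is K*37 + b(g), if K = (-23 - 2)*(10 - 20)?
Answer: 9290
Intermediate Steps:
g = 2 (g = -1 + 3 = 2)
b(p) = 20*p
K = 250 (K = -25*(-10) = 250)
K*37 + b(g) = 250*37 + 20*2 = 9250 + 40 = 9290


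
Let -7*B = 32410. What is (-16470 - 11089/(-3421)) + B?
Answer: -72172011/3421 ≈ -21097.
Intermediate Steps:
B = -4630 (B = -1/7*32410 = -4630)
(-16470 - 11089/(-3421)) + B = (-16470 - 11089/(-3421)) - 4630 = (-16470 - 11089*(-1/3421)) - 4630 = (-16470 + 11089/3421) - 4630 = -56332781/3421 - 4630 = -72172011/3421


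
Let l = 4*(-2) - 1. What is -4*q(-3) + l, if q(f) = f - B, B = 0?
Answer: 3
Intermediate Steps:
q(f) = f (q(f) = f - 1*0 = f + 0 = f)
l = -9 (l = -8 - 1 = -9)
-4*q(-3) + l = -4*(-3) - 9 = 12 - 9 = 3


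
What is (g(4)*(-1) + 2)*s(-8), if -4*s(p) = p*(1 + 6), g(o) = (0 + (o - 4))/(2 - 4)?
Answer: 28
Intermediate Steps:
g(o) = 2 - o/2 (g(o) = (0 + (-4 + o))/(-2) = (-4 + o)*(-½) = 2 - o/2)
s(p) = -7*p/4 (s(p) = -p*(1 + 6)/4 = -p*7/4 = -7*p/4)
(g(4)*(-1) + 2)*s(-8) = ((2 - ½*4)*(-1) + 2)*(-7/4*(-8)) = ((2 - 2)*(-1) + 2)*14 = (0*(-1) + 2)*14 = (0 + 2)*14 = 2*14 = 28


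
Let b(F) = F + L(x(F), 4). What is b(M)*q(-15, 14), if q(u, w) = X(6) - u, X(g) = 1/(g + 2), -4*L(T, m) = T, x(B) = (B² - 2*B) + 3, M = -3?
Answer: -1815/16 ≈ -113.44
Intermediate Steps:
x(B) = 3 + B² - 2*B
L(T, m) = -T/4
X(g) = 1/(2 + g)
b(F) = -¾ - F²/4 + 3*F/2 (b(F) = F - (3 + F² - 2*F)/4 = F + (-¾ + F/2 - F²/4) = -¾ - F²/4 + 3*F/2)
q(u, w) = ⅛ - u (q(u, w) = 1/(2 + 6) - u = 1/8 - u = ⅛ - u)
b(M)*q(-15, 14) = (-¾ - ¼*(-3)² + (3/2)*(-3))*(⅛ - 1*(-15)) = (-¾ - ¼*9 - 9/2)*(⅛ + 15) = (-¾ - 9/4 - 9/2)*(121/8) = -15/2*121/8 = -1815/16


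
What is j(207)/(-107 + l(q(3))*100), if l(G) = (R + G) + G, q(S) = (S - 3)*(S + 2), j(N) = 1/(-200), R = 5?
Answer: -1/78600 ≈ -1.2723e-5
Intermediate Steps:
j(N) = -1/200
q(S) = (-3 + S)*(2 + S)
l(G) = 5 + 2*G (l(G) = (5 + G) + G = 5 + 2*G)
j(207)/(-107 + l(q(3))*100) = -1/(200*(-107 + (5 + 2*(-6 + 3² - 1*3))*100)) = -1/(200*(-107 + (5 + 2*(-6 + 9 - 3))*100)) = -1/(200*(-107 + (5 + 2*0)*100)) = -1/(200*(-107 + (5 + 0)*100)) = -1/(200*(-107 + 5*100)) = -1/(200*(-107 + 500)) = -1/200/393 = -1/200*1/393 = -1/78600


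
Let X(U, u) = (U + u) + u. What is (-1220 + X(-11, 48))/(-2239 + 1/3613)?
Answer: 4100755/8089506 ≈ 0.50692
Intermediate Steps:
X(U, u) = U + 2*u
(-1220 + X(-11, 48))/(-2239 + 1/3613) = (-1220 + (-11 + 2*48))/(-2239 + 1/3613) = (-1220 + (-11 + 96))/(-2239 + 1/3613) = (-1220 + 85)/(-8089506/3613) = -1135*(-3613/8089506) = 4100755/8089506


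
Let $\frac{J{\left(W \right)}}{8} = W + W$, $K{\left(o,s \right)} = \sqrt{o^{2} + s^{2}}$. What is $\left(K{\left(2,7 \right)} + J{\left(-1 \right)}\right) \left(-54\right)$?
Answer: $864 - 54 \sqrt{53} \approx 470.87$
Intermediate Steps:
$J{\left(W \right)} = 16 W$ ($J{\left(W \right)} = 8 \left(W + W\right) = 8 \cdot 2 W = 16 W$)
$\left(K{\left(2,7 \right)} + J{\left(-1 \right)}\right) \left(-54\right) = \left(\sqrt{2^{2} + 7^{2}} + 16 \left(-1\right)\right) \left(-54\right) = \left(\sqrt{4 + 49} - 16\right) \left(-54\right) = \left(\sqrt{53} - 16\right) \left(-54\right) = \left(-16 + \sqrt{53}\right) \left(-54\right) = 864 - 54 \sqrt{53}$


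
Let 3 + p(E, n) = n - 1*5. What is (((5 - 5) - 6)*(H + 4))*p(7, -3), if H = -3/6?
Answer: 231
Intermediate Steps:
p(E, n) = -8 + n (p(E, n) = -3 + (n - 1*5) = -3 + (n - 5) = -3 + (-5 + n) = -8 + n)
H = -1/2 (H = -3*1/6 = -1/2 ≈ -0.50000)
(((5 - 5) - 6)*(H + 4))*p(7, -3) = (((5 - 5) - 6)*(-1/2 + 4))*(-8 - 3) = ((0 - 6)*(7/2))*(-11) = -6*7/2*(-11) = -21*(-11) = 231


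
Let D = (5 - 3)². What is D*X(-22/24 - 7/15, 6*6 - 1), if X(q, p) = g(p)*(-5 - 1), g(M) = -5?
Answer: 120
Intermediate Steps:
D = 4 (D = 2² = 4)
X(q, p) = 30 (X(q, p) = -5*(-5 - 1) = -5*(-6) = 30)
D*X(-22/24 - 7/15, 6*6 - 1) = 4*30 = 120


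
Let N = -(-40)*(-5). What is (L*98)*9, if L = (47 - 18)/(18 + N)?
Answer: -1827/13 ≈ -140.54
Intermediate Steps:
N = -200 (N = -8*25 = -200)
L = -29/182 (L = (47 - 18)/(18 - 200) = 29/(-182) = 29*(-1/182) = -29/182 ≈ -0.15934)
(L*98)*9 = -29/182*98*9 = -203/13*9 = -1827/13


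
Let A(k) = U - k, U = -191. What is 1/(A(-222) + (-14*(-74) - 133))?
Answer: 1/934 ≈ 0.0010707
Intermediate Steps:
A(k) = -191 - k
1/(A(-222) + (-14*(-74) - 133)) = 1/((-191 - 1*(-222)) + (-14*(-74) - 133)) = 1/((-191 + 222) + (1036 - 133)) = 1/(31 + 903) = 1/934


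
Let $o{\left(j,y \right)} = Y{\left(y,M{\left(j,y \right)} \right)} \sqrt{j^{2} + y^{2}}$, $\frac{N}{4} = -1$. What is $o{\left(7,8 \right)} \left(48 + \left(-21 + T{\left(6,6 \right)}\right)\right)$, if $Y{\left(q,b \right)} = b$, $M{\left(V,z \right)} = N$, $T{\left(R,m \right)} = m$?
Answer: $- 132 \sqrt{113} \approx -1403.2$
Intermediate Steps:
$N = -4$ ($N = 4 \left(-1\right) = -4$)
$M{\left(V,z \right)} = -4$
$o{\left(j,y \right)} = - 4 \sqrt{j^{2} + y^{2}}$
$o{\left(7,8 \right)} \left(48 + \left(-21 + T{\left(6,6 \right)}\right)\right) = - 4 \sqrt{7^{2} + 8^{2}} \left(48 + \left(-21 + 6\right)\right) = - 4 \sqrt{49 + 64} \left(48 - 15\right) = - 4 \sqrt{113} \cdot 33 = - 132 \sqrt{113}$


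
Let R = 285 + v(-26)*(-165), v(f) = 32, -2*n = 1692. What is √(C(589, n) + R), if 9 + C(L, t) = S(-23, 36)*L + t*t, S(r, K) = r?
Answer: √697165 ≈ 834.96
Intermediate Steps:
n = -846 (n = -½*1692 = -846)
C(L, t) = -9 + t² - 23*L (C(L, t) = -9 + (-23*L + t*t) = -9 + (-23*L + t²) = -9 + (t² - 23*L) = -9 + t² - 23*L)
R = -4995 (R = 285 + 32*(-165) = 285 - 5280 = -4995)
√(C(589, n) + R) = √((-9 + (-846)² - 23*589) - 4995) = √((-9 + 715716 - 13547) - 4995) = √(702160 - 4995) = √697165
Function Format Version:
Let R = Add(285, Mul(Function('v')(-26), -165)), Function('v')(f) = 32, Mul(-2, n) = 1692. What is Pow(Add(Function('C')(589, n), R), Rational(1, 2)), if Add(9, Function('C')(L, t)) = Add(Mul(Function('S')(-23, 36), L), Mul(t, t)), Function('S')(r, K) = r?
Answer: Pow(697165, Rational(1, 2)) ≈ 834.96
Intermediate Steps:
n = -846 (n = Mul(Rational(-1, 2), 1692) = -846)
Function('C')(L, t) = Add(-9, Pow(t, 2), Mul(-23, L)) (Function('C')(L, t) = Add(-9, Add(Mul(-23, L), Mul(t, t))) = Add(-9, Add(Mul(-23, L), Pow(t, 2))) = Add(-9, Add(Pow(t, 2), Mul(-23, L))) = Add(-9, Pow(t, 2), Mul(-23, L)))
R = -4995 (R = Add(285, Mul(32, -165)) = Add(285, -5280) = -4995)
Pow(Add(Function('C')(589, n), R), Rational(1, 2)) = Pow(Add(Add(-9, Pow(-846, 2), Mul(-23, 589)), -4995), Rational(1, 2)) = Pow(Add(Add(-9, 715716, -13547), -4995), Rational(1, 2)) = Pow(Add(702160, -4995), Rational(1, 2)) = Pow(697165, Rational(1, 2))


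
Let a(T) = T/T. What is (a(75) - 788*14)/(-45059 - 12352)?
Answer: 3677/19137 ≈ 0.19214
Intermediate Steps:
a(T) = 1
(a(75) - 788*14)/(-45059 - 12352) = (1 - 788*14)/(-45059 - 12352) = (1 - 11032)/(-57411) = -11031*(-1/57411) = 3677/19137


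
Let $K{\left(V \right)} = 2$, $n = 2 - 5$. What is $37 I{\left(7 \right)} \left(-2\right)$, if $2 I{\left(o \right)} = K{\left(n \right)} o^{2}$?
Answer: $-3626$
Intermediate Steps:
$n = -3$ ($n = 2 - 5 = -3$)
$I{\left(o \right)} = o^{2}$ ($I{\left(o \right)} = \frac{2 o^{2}}{2} = o^{2}$)
$37 I{\left(7 \right)} \left(-2\right) = 37 \cdot 7^{2} \left(-2\right) = 37 \cdot 49 \left(-2\right) = 1813 \left(-2\right) = -3626$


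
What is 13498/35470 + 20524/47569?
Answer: 685036321/843636215 ≈ 0.81200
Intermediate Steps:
13498/35470 + 20524/47569 = 13498*(1/35470) + 20524*(1/47569) = 6749/17735 + 20524/47569 = 685036321/843636215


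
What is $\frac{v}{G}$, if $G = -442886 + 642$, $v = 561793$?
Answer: $- \frac{561793}{442244} \approx -1.2703$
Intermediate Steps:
$G = -442244$
$\frac{v}{G} = \frac{561793}{-442244} = 561793 \left(- \frac{1}{442244}\right) = - \frac{561793}{442244}$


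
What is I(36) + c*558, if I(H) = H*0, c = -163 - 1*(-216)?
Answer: 29574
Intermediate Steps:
c = 53 (c = -163 + 216 = 53)
I(H) = 0
I(36) + c*558 = 0 + 53*558 = 0 + 29574 = 29574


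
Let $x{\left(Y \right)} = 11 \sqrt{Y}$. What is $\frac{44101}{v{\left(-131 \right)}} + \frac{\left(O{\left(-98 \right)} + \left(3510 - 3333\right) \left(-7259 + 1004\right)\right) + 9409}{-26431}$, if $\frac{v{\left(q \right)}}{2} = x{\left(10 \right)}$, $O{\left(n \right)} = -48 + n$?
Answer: $\frac{1097872}{26431} + \frac{44101 \sqrt{10}}{220} \approx 675.44$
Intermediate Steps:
$v{\left(q \right)} = 22 \sqrt{10}$ ($v{\left(q \right)} = 2 \cdot 11 \sqrt{10} = 22 \sqrt{10}$)
$\frac{44101}{v{\left(-131 \right)}} + \frac{\left(O{\left(-98 \right)} + \left(3510 - 3333\right) \left(-7259 + 1004\right)\right) + 9409}{-26431} = \frac{44101}{22 \sqrt{10}} + \frac{\left(\left(-48 - 98\right) + \left(3510 - 3333\right) \left(-7259 + 1004\right)\right) + 9409}{-26431} = 44101 \frac{\sqrt{10}}{220} + \left(\left(-146 + 177 \left(-6255\right)\right) + 9409\right) \left(- \frac{1}{26431}\right) = \frac{44101 \sqrt{10}}{220} + \left(\left(-146 - 1107135\right) + 9409\right) \left(- \frac{1}{26431}\right) = \frac{44101 \sqrt{10}}{220} + \left(-1107281 + 9409\right) \left(- \frac{1}{26431}\right) = \frac{44101 \sqrt{10}}{220} - - \frac{1097872}{26431} = \frac{44101 \sqrt{10}}{220} + \frac{1097872}{26431} = \frac{1097872}{26431} + \frac{44101 \sqrt{10}}{220}$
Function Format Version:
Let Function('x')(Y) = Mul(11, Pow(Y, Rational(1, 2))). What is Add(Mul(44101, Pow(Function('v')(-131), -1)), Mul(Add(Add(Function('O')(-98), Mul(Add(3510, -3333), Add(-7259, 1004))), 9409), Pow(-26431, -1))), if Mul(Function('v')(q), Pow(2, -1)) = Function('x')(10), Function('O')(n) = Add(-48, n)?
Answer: Add(Rational(1097872, 26431), Mul(Rational(44101, 220), Pow(10, Rational(1, 2)))) ≈ 675.44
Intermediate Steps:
Function('v')(q) = Mul(22, Pow(10, Rational(1, 2))) (Function('v')(q) = Mul(2, Mul(11, Pow(10, Rational(1, 2)))) = Mul(22, Pow(10, Rational(1, 2))))
Add(Mul(44101, Pow(Function('v')(-131), -1)), Mul(Add(Add(Function('O')(-98), Mul(Add(3510, -3333), Add(-7259, 1004))), 9409), Pow(-26431, -1))) = Add(Mul(44101, Pow(Mul(22, Pow(10, Rational(1, 2))), -1)), Mul(Add(Add(Add(-48, -98), Mul(Add(3510, -3333), Add(-7259, 1004))), 9409), Pow(-26431, -1))) = Add(Mul(44101, Mul(Rational(1, 220), Pow(10, Rational(1, 2)))), Mul(Add(Add(-146, Mul(177, -6255)), 9409), Rational(-1, 26431))) = Add(Mul(Rational(44101, 220), Pow(10, Rational(1, 2))), Mul(Add(Add(-146, -1107135), 9409), Rational(-1, 26431))) = Add(Mul(Rational(44101, 220), Pow(10, Rational(1, 2))), Mul(Add(-1107281, 9409), Rational(-1, 26431))) = Add(Mul(Rational(44101, 220), Pow(10, Rational(1, 2))), Mul(-1097872, Rational(-1, 26431))) = Add(Mul(Rational(44101, 220), Pow(10, Rational(1, 2))), Rational(1097872, 26431)) = Add(Rational(1097872, 26431), Mul(Rational(44101, 220), Pow(10, Rational(1, 2))))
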